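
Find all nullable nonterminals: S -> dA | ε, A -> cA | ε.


A nonterminal is nullable iff some alternative derives ε (directly, or every symbol in it is nullable)
Nullable: {A, S}


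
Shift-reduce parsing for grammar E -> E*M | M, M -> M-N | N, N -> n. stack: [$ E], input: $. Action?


start symbol E on stack, input exhausted
Action: accept


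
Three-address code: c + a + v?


Break into single-operator statements:
t1 = c + a
t2 = t1 + v


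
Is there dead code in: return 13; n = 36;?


statement follows a return and is unreachable
Dead: 'n = 36'


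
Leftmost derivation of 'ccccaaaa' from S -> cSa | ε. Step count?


Derivation: S => cSa => ccSaa => cccSaaa => ccccSaaaa => ccccaaaa
Steps: 5


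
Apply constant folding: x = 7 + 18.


7 + 18 = 25 at compile time
Optimized: x = 25


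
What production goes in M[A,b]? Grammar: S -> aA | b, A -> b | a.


For [A, b]: 'b' ∈ FIRST(b)
Entry: A -> b


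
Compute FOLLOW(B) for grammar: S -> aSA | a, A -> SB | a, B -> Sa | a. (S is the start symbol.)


$ ∈ FOLLOW(S). For each A -> αBβ: add FIRST(β)\{ε} to FOLLOW(B); if β nullable, add FOLLOW(A).
FOLLOW(B) = {$, a}


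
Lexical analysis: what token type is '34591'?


Pattern: digits only
Type: INTEGER_LITERAL


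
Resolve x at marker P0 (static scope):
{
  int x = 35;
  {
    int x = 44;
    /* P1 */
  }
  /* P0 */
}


x declared in the same block as P0
x = 35


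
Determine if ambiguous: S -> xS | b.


right-linear, alternatives start with distinct terminals 'x' vs 'b': unique leftmost derivation
Unambiguous


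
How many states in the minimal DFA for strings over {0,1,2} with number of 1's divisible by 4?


Track (count of 1) mod 4: states 0..3, accept at 0
Minimal DFA: 4 states


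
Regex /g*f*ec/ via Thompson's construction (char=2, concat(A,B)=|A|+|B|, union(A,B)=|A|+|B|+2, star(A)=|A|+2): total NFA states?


Syntax tree has 4 char leaf(s), 0 union(s), 2 star(s)
chars contribute 4×2 = 8; each union adds +2; each star adds +2
Total: 8 + 0 + 4 = 12 states


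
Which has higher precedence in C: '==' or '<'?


'<' is relational (level 7); '==' is equality (level 6)
Higher level binds tighter
'<' has higher precedence than '=='


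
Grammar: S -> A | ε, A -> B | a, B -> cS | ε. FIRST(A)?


Per alternative of A: FIRST(B) = {c, ε}; FIRST(a) = {a}
FIRST(A) = {a, c, ε}


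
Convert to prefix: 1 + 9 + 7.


left-to-right (same/higher precedence on left): tree is (+ (+ 1 9) 7)
Prefix: + + 1 9 7


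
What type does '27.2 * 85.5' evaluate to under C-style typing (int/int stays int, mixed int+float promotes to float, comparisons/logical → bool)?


Operand types: float * float
Rule: mixed int/float promotes to float; int/int stays int
Result type: float


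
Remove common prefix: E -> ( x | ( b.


Common prefix: '('
Factored: E -> ( E', E' -> x | b


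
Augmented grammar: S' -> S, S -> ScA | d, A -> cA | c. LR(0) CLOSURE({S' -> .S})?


Start: S' -> .S
For each item with dot before a nonterminal B, add B -> .γ for every B-production
Closure: [S' -> .S, S -> .ScA, S -> .d]


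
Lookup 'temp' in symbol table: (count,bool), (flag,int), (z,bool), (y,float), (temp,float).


Lookup 'temp' → type float


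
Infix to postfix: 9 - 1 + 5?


Left to right (same or higher precedence on left)
Postfix: 9 1 - 5 +


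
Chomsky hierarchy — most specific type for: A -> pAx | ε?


Single nonterminal LHS, but p^n x^n is not regular
Classification: Type 2 (Context-Free)


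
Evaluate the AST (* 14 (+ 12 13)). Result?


Evaluate inner: (+ 12 13) = 25
Evaluate root: (* 14 25) = 350
Result: 350


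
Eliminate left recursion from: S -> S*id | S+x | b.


Left-recursive alternatives: S*id, S+x; non-recursive: b
Introduce S': S -> bS', S' -> *idS' | +xS' | ε


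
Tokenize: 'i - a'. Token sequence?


Scan left to right, longest-match per lexeme
Tokens: ID(i), OP(-), ID(a)


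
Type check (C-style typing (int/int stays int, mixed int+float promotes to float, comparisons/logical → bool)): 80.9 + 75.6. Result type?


Operand types: float + float
Rule: mixed int/float promotes to float; int/int stays int
Result type: float


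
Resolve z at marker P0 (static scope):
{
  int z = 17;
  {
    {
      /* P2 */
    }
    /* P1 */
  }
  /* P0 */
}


z declared in the same block as P0
z = 17


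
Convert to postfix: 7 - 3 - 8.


Left to right (same or higher precedence on left)
Postfix: 7 3 - 8 -


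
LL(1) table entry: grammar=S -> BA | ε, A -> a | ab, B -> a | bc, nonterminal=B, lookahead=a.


For [B, a]: 'a' ∈ FIRST(a)
Entry: B -> a


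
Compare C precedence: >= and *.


'*' is multiplicative (level 10); '>=' is relational (level 7)
Higher level binds tighter
'*' has higher precedence than '>='


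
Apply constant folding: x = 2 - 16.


2 - 16 = -14 at compile time
Optimized: x = -14


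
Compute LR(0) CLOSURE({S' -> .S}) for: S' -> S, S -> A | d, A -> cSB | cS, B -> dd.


Start: S' -> .S
For each item with dot before a nonterminal B, add B -> .γ for every B-production
Closure: [S' -> .S, S -> .A, S -> .d, A -> .cSB, A -> .cS]


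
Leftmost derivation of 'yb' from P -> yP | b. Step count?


Derivation: P => yP => yb
Steps: 2


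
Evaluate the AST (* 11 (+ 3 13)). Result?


Evaluate inner: (+ 3 13) = 16
Evaluate root: (* 11 16) = 176
Result: 176


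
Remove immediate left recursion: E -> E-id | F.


Left-recursive alternatives: E-id; non-recursive: F
Introduce E': E -> FE', E' -> -idE' | ε


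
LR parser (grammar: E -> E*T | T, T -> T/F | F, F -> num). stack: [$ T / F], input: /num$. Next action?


handle 'T/F' on top
Action: reduce (T -> T/F)


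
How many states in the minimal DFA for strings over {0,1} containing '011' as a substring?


KMP-style automaton: 3 progress states + 1 absorbing accept = 4
Minimal DFA: 4 states


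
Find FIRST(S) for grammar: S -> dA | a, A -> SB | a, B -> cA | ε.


Per alternative of S: FIRST(dA) = {d}; FIRST(a) = {a}
FIRST(S) = {a, d}


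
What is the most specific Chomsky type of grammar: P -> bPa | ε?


Single nonterminal LHS, but b^n a^n is not regular
Classification: Type 2 (Context-Free)


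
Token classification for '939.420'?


Pattern: digits with a decimal point
Type: FLOAT_LITERAL


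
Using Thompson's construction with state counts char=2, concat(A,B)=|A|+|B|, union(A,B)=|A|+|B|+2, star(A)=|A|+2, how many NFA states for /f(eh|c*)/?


Syntax tree has 4 char leaf(s), 1 union(s), 1 star(s)
chars contribute 4×2 = 8; each union adds +2; each star adds +2
Total: 8 + 2 + 2 = 12 states


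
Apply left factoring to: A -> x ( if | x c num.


Common prefix: 'x'
Factored: A -> x A', A' -> ( if | c num


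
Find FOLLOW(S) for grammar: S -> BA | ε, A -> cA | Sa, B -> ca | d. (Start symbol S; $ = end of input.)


$ ∈ FOLLOW(S). For each A -> αBβ: add FIRST(β)\{ε} to FOLLOW(B); if β nullable, add FOLLOW(A).
FOLLOW(S) = {$, a}


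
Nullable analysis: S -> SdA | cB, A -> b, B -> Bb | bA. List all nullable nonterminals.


A nonterminal is nullable iff some alternative derives ε (directly, or every symbol in it is nullable)
Nullable: {}


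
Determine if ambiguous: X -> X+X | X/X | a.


'a+a/a' has two parse trees (no precedence encoded between + and /)
Ambiguous


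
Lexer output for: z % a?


Scan left to right, longest-match per lexeme
Tokens: ID(z), OP(%), ID(a)


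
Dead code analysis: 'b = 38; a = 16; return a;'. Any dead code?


b is assigned but never read
Dead: 'b = 38'


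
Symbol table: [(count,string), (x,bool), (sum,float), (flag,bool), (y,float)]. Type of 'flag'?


Lookup 'flag' → type bool


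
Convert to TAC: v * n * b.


Break into single-operator statements:
t1 = v * n
t2 = t1 * b


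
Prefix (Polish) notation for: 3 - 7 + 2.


left-to-right (same/higher precedence on left): tree is (+ (- 3 7) 2)
Prefix: + - 3 7 2


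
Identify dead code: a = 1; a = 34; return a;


first assignment to a is overwritten before any read
Dead: 'a = 1'


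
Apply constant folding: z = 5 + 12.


5 + 12 = 17 at compile time
Optimized: z = 17


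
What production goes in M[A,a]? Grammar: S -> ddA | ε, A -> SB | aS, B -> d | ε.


For [A, a]: 'a' ∈ FIRST(aS)
Entry: A -> aS


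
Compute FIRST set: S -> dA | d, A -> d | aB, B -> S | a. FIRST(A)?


Per alternative of A: FIRST(d) = {d}; FIRST(aB) = {a}
FIRST(A) = {a, d}


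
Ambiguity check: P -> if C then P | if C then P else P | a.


dangling else: 'if C then if C then a else a' parses two ways
Ambiguous


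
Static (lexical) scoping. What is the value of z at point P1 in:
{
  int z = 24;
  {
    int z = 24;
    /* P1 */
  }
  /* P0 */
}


z declared in the same block as P1
z = 24


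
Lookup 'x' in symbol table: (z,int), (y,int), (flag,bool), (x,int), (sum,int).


Lookup 'x' → type int


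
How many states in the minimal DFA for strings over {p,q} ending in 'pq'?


Track the longest suffix of input matching a prefix of 'pq': 3 classes (prefixes of length 0..2)
Minimal DFA: 3 states


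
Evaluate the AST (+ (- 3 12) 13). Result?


Evaluate inner: (- 3 12) = -9
Evaluate root: (+ -9 13) = 4
Result: 4


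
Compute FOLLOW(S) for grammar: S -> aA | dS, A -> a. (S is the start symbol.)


$ ∈ FOLLOW(S). For each A -> αBβ: add FIRST(β)\{ε} to FOLLOW(B); if β nullable, add FOLLOW(A).
FOLLOW(S) = {$}


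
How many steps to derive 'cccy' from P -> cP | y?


Derivation: P => cP => ccP => cccP => cccy
Steps: 4


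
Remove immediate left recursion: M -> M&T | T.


Left-recursive alternatives: M&T; non-recursive: T
Introduce M': M -> TM', M' -> &TM' | ε


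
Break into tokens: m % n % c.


Scan left to right, longest-match per lexeme
Tokens: ID(m), OP(%), ID(n), OP(%), ID(c)


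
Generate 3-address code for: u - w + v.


Break into single-operator statements:
t1 = u - w
t2 = t1 + v


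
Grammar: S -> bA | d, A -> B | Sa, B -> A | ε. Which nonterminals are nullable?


A nonterminal is nullable iff some alternative derives ε (directly, or every symbol in it is nullable)
Nullable: {A, B}


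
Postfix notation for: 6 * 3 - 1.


Left to right (same or higher precedence on left)
Postfix: 6 3 * 1 -


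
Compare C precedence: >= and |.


'>=' is relational (level 7); '|' is bitwise OR (level 3)
Higher level binds tighter
'>=' has higher precedence than '|'


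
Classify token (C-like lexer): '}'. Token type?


Pattern: delimiter/punctuation
Type: PUNCTUATION


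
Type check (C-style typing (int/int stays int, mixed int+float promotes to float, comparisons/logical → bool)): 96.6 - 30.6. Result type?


Operand types: float - float
Rule: mixed int/float promotes to float; int/int stays int
Result type: float


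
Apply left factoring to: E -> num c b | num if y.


Common prefix: 'num'
Factored: E -> num E', E' -> c b | if y


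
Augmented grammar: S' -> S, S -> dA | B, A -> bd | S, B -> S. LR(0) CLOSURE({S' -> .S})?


Start: S' -> .S
For each item with dot before a nonterminal B, add B -> .γ for every B-production
Closure: [S' -> .S, S -> .dA, S -> .B, B -> .S]


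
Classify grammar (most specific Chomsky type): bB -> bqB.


LHS has context (more than one symbol) and |LHS| ≤ |RHS|
Classification: Type 1 (Context-Sensitive)


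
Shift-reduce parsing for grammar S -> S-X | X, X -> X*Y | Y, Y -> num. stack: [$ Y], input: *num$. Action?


'Y' (not preceded by X*) is the handle for X -> Y
Action: reduce (X -> Y)


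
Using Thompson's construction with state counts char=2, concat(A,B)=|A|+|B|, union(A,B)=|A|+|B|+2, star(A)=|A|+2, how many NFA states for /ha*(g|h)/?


Syntax tree has 4 char leaf(s), 1 union(s), 1 star(s)
chars contribute 4×2 = 8; each union adds +2; each star adds +2
Total: 8 + 2 + 2 = 12 states


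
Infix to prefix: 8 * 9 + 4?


left-to-right (same/higher precedence on left): tree is (+ (* 8 9) 4)
Prefix: + * 8 9 4


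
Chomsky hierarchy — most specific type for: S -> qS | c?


Right-linear: every RHS is a terminal or a terminal followed by one nonterminal
Classification: Type 3 (Regular)


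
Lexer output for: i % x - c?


Scan left to right, longest-match per lexeme
Tokens: ID(i), OP(%), ID(x), OP(-), ID(c)


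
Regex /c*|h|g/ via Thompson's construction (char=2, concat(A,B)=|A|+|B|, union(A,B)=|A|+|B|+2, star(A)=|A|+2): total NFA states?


Syntax tree has 3 char leaf(s), 2 union(s), 1 star(s)
chars contribute 3×2 = 6; each union adds +2; each star adds +2
Total: 6 + 4 + 2 = 12 states


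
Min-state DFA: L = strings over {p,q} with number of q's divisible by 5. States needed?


Track (count of q) mod 5: states 0..4, accept at 0
Minimal DFA: 5 states


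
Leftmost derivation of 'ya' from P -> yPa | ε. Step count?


Derivation: P => yPa => ya
Steps: 2


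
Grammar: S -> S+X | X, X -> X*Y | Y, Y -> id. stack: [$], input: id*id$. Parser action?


no handle on stack; shift 'id'
Action: shift


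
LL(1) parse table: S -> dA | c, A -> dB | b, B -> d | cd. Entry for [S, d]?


For [S, d]: 'd' ∈ FIRST(dA)
Entry: S -> dA


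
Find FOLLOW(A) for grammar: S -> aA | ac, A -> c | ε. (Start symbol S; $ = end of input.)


$ ∈ FOLLOW(S). For each A -> αBβ: add FIRST(β)\{ε} to FOLLOW(B); if β nullable, add FOLLOW(A).
FOLLOW(A) = {$}


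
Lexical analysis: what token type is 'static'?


Pattern: reserved word
Type: KEYWORD


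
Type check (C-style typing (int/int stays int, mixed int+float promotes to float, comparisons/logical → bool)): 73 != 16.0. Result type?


Operand types: int != float
Rule: comparison yields bool
Result type: bool


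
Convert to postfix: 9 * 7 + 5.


Left to right (same or higher precedence on left)
Postfix: 9 7 * 5 +


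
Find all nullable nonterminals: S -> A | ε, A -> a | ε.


A nonterminal is nullable iff some alternative derives ε (directly, or every symbol in it is nullable)
Nullable: {A, S}


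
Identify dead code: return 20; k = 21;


statement follows a return and is unreachable
Dead: 'k = 21'


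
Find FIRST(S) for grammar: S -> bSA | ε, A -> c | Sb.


Per alternative of S: FIRST(bSA) = {b}; FIRST(ε) = {ε}
FIRST(S) = {b, ε}


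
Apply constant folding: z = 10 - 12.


10 - 12 = -2 at compile time
Optimized: z = -2


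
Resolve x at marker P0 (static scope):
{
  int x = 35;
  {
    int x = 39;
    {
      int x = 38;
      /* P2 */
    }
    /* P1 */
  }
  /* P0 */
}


x declared in the same block as P0
x = 35


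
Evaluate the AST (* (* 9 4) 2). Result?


Evaluate inner: (* 9 4) = 36
Evaluate root: (* 36 2) = 72
Result: 72


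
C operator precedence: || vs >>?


'>>' is shift (level 8); '||' is logical OR (level 1)
Higher level binds tighter
'>>' has higher precedence than '||'


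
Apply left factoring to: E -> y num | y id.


Common prefix: 'y'
Factored: E -> y E', E' -> num | id


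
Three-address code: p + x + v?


Break into single-operator statements:
t1 = p + x
t2 = t1 + v


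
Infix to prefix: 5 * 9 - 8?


left-to-right (same/higher precedence on left): tree is (- (* 5 9) 8)
Prefix: - * 5 9 8


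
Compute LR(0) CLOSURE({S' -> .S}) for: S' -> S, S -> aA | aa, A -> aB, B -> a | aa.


Start: S' -> .S
For each item with dot before a nonterminal B, add B -> .γ for every B-production
Closure: [S' -> .S, S -> .aA, S -> .aa]


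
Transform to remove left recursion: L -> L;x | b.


Left-recursive alternatives: L;x; non-recursive: b
Introduce L': L -> bL', L' -> ;xL' | ε


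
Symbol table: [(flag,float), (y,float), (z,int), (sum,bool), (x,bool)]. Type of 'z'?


Lookup 'z' → type int


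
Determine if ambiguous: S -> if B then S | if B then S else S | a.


dangling else: 'if B then if B then a else a' parses two ways
Ambiguous


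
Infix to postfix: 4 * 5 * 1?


Left to right (same or higher precedence on left)
Postfix: 4 5 * 1 *


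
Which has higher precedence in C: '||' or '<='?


'<=' is relational (level 7); '||' is logical OR (level 1)
Higher level binds tighter
'<=' has higher precedence than '||'


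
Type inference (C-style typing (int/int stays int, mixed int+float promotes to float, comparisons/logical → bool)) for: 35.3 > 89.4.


Operand types: float > float
Rule: comparison yields bool
Result type: bool


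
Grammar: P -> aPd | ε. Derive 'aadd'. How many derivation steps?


Derivation: P => aPd => aaPdd => aadd
Steps: 3


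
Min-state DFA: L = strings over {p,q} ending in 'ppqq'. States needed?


Track the longest suffix of input matching a prefix of 'ppqq': 5 classes (prefixes of length 0..4)
Minimal DFA: 5 states


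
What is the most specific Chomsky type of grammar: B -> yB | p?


Right-linear: every RHS is a terminal or a terminal followed by one nonterminal
Classification: Type 3 (Regular)


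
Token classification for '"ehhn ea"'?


Pattern: double-quoted sequence
Type: STRING_LITERAL


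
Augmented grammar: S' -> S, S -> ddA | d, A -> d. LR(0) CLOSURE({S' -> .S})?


Start: S' -> .S
For each item with dot before a nonterminal B, add B -> .γ for every B-production
Closure: [S' -> .S, S -> .ddA, S -> .d]


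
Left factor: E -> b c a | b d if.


Common prefix: 'b'
Factored: E -> b E', E' -> c a | d if


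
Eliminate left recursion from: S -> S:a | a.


Left-recursive alternatives: S:a; non-recursive: a
Introduce S': S -> aS', S' -> :aS' | ε


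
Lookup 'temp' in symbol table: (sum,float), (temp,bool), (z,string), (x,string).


Lookup 'temp' → type bool


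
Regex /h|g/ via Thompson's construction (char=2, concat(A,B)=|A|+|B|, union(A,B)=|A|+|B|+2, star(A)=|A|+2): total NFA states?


Syntax tree has 2 char leaf(s), 1 union(s), 0 star(s)
chars contribute 2×2 = 4; each union adds +2; each star adds +2
Total: 4 + 2 + 0 = 6 states


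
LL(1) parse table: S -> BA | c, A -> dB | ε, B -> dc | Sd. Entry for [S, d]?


For [S, d]: 'd' ∈ FIRST(BA)
Entry: S -> BA


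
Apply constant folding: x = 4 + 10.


4 + 10 = 14 at compile time
Optimized: x = 14


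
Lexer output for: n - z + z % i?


Scan left to right, longest-match per lexeme
Tokens: ID(n), OP(-), ID(z), OP(+), ID(z), OP(%), ID(i)


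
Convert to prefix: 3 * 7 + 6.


left-to-right (same/higher precedence on left): tree is (+ (* 3 7) 6)
Prefix: + * 3 7 6


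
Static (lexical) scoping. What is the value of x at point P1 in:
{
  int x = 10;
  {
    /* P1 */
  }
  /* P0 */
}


P1's block does not declare x; resolves to the enclosing declaration at depth 0
x = 10


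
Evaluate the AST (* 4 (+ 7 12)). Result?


Evaluate inner: (+ 7 12) = 19
Evaluate root: (* 4 19) = 76
Result: 76


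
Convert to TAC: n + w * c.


Break into single-operator statements:
t1 = w * c
t2 = n + t1


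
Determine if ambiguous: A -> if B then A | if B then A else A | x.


dangling else: 'if B then if B then x else x' parses two ways
Ambiguous


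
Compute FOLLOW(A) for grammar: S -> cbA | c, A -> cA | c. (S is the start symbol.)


$ ∈ FOLLOW(S). For each A -> αBβ: add FIRST(β)\{ε} to FOLLOW(B); if β nullable, add FOLLOW(A).
FOLLOW(A) = {$}


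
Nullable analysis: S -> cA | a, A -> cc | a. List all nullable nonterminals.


A nonterminal is nullable iff some alternative derives ε (directly, or every symbol in it is nullable)
Nullable: {}


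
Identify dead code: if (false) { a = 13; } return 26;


condition is constant false, so the whole block is unreachable
Dead: 'if (false) { a = 13; }'


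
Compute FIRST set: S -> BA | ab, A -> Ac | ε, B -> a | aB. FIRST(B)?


Per alternative of B: FIRST(a) = {a}; FIRST(aB) = {a}
FIRST(B) = {a}


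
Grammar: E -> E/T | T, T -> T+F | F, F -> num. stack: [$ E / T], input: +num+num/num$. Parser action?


'+' can extend T; shift to build T -> T+F
Action: shift


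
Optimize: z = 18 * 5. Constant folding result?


18 * 5 = 90 at compile time
Optimized: z = 90


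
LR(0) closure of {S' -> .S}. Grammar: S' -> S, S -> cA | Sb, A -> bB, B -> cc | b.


Start: S' -> .S
For each item with dot before a nonterminal B, add B -> .γ for every B-production
Closure: [S' -> .S, S -> .cA, S -> .Sb]


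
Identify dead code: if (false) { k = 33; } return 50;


condition is constant false, so the whole block is unreachable
Dead: 'if (false) { k = 33; }'


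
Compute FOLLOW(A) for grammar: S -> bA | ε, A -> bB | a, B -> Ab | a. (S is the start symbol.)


$ ∈ FOLLOW(S). For each A -> αBβ: add FIRST(β)\{ε} to FOLLOW(B); if β nullable, add FOLLOW(A).
FOLLOW(A) = {$, b}


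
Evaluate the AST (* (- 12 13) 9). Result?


Evaluate inner: (- 12 13) = -1
Evaluate root: (* -1 9) = -9
Result: -9


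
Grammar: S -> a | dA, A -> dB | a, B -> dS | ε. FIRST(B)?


Per alternative of B: FIRST(dS) = {d}; FIRST(ε) = {ε}
FIRST(B) = {d, ε}


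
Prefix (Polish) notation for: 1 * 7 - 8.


left-to-right (same/higher precedence on left): tree is (- (* 1 7) 8)
Prefix: - * 1 7 8


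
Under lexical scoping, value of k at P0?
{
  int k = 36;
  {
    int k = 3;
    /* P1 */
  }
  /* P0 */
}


k declared in the same block as P0
k = 36


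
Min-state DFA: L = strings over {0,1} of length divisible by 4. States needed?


Track length mod 4: states 0..3, accept at 0
Minimal DFA: 4 states


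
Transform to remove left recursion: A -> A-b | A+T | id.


Left-recursive alternatives: A-b, A+T; non-recursive: id
Introduce A': A -> idA', A' -> -bA' | +TA' | ε


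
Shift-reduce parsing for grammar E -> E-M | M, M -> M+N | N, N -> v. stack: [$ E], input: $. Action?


start symbol E on stack, input exhausted
Action: accept


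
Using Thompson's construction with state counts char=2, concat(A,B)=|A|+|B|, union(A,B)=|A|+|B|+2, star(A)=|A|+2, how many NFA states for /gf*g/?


Syntax tree has 3 char leaf(s), 0 union(s), 1 star(s)
chars contribute 3×2 = 6; each union adds +2; each star adds +2
Total: 6 + 0 + 2 = 8 states


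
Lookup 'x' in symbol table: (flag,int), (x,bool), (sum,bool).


Lookup 'x' → type bool


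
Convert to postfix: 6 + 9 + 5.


Left to right (same or higher precedence on left)
Postfix: 6 9 + 5 +


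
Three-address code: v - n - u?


Break into single-operator statements:
t1 = v - n
t2 = t1 - u


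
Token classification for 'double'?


Pattern: reserved word
Type: KEYWORD


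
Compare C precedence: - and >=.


'-' is additive (level 9); '>=' is relational (level 7)
Higher level binds tighter
'-' has higher precedence than '>='


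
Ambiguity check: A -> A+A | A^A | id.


'id+id^id' has two parse trees (no precedence encoded between + and ^)
Ambiguous


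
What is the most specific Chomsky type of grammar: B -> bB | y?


Right-linear: every RHS is a terminal or a terminal followed by one nonterminal
Classification: Type 3 (Regular)


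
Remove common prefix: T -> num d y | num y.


Common prefix: 'num'
Factored: T -> num T', T' -> d y | y


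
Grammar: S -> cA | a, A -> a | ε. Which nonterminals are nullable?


A nonterminal is nullable iff some alternative derives ε (directly, or every symbol in it is nullable)
Nullable: {A}


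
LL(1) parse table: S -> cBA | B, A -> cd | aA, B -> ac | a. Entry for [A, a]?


For [A, a]: 'a' ∈ FIRST(aA)
Entry: A -> aA


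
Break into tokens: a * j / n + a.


Scan left to right, longest-match per lexeme
Tokens: ID(a), OP(*), ID(j), OP(/), ID(n), OP(+), ID(a)


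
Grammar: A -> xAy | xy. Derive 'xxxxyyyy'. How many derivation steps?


Derivation: A => xAy => xxAyy => xxxAyyy => xxxxyyyy
Steps: 4


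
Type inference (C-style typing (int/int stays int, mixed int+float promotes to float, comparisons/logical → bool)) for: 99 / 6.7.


Operand types: int / float
Rule: mixed int/float promotes to float; int/int stays int
Result type: float


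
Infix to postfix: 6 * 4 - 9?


Left to right (same or higher precedence on left)
Postfix: 6 4 * 9 -


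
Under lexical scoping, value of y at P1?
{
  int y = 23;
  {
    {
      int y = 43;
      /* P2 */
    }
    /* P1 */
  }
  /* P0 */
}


P1's block does not declare y; resolves to the enclosing declaration at depth 0
y = 23


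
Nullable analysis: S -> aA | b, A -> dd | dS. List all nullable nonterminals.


A nonterminal is nullable iff some alternative derives ε (directly, or every symbol in it is nullable)
Nullable: {}


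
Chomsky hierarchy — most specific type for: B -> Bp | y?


Left-linear: every RHS is a terminal or one nonterminal followed by a terminal
Classification: Type 3 (Regular)


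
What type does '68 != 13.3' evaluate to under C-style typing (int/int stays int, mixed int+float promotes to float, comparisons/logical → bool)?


Operand types: int != float
Rule: comparison yields bool
Result type: bool


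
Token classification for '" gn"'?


Pattern: double-quoted sequence
Type: STRING_LITERAL


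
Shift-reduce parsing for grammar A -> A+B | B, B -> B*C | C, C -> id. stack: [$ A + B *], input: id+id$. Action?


no handle; shift 'id'
Action: shift


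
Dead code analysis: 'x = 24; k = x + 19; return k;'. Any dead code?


x is read by k's definition; k is returned
No dead code


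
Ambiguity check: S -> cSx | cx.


balanced c^n…x^n: each string has a unique parse
Unambiguous


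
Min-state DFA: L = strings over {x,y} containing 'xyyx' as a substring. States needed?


KMP-style automaton: 4 progress states + 1 absorbing accept = 5
Minimal DFA: 5 states


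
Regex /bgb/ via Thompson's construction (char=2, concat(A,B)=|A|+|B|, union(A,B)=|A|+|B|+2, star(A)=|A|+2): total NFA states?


Syntax tree has 3 char leaf(s), 0 union(s), 0 star(s)
chars contribute 3×2 = 6; each union adds +2; each star adds +2
Total: 6 + 0 + 0 = 6 states


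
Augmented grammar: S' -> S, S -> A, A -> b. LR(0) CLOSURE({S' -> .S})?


Start: S' -> .S
For each item with dot before a nonterminal B, add B -> .γ for every B-production
Closure: [S' -> .S, S -> .A, A -> .b]


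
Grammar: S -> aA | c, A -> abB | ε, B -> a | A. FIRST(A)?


Per alternative of A: FIRST(abB) = {a}; FIRST(ε) = {ε}
FIRST(A) = {a, ε}


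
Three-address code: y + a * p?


Break into single-operator statements:
t1 = a * p
t2 = y + t1


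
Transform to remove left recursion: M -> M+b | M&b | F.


Left-recursive alternatives: M+b, M&b; non-recursive: F
Introduce M': M -> FM', M' -> +bM' | &bM' | ε


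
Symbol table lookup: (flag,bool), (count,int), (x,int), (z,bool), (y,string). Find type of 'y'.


Lookup 'y' → type string


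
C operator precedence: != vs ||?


'!=' is equality (level 6); '||' is logical OR (level 1)
Higher level binds tighter
'!=' has higher precedence than '||'


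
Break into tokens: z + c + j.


Scan left to right, longest-match per lexeme
Tokens: ID(z), OP(+), ID(c), OP(+), ID(j)


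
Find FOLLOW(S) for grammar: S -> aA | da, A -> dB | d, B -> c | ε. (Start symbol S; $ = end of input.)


$ ∈ FOLLOW(S). For each A -> αBβ: add FIRST(β)\{ε} to FOLLOW(B); if β nullable, add FOLLOW(A).
FOLLOW(S) = {$}


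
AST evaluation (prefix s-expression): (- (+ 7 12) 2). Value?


Evaluate inner: (+ 7 12) = 19
Evaluate root: (- 19 2) = 17
Result: 17


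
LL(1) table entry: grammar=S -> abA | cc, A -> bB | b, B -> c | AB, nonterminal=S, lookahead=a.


For [S, a]: 'a' ∈ FIRST(abA)
Entry: S -> abA


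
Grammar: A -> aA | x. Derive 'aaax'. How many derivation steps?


Derivation: A => aA => aaA => aaaA => aaax
Steps: 4


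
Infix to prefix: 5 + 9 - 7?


left-to-right (same/higher precedence on left): tree is (- (+ 5 9) 7)
Prefix: - + 5 9 7


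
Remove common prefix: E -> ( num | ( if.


Common prefix: '('
Factored: E -> ( E', E' -> num | if


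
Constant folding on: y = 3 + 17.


3 + 17 = 20 at compile time
Optimized: y = 20


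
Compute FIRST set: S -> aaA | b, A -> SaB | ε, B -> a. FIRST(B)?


Per alternative of B: FIRST(a) = {a}
FIRST(B) = {a}


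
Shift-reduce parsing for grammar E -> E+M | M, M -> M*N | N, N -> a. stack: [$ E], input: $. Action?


start symbol E on stack, input exhausted
Action: accept


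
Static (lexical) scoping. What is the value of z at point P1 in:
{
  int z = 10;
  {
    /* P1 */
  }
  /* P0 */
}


P1's block does not declare z; resolves to the enclosing declaration at depth 0
z = 10


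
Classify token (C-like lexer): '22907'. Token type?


Pattern: digits only
Type: INTEGER_LITERAL


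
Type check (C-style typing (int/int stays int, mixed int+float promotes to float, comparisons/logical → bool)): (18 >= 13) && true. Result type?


Operand types: bool && bool
Rule: logical operators take bool operands and yield bool
Result type: bool


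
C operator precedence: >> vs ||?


'>>' is shift (level 8); '||' is logical OR (level 1)
Higher level binds tighter
'>>' has higher precedence than '||'


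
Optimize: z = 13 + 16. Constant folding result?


13 + 16 = 29 at compile time
Optimized: z = 29


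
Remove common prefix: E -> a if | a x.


Common prefix: 'a'
Factored: E -> a E', E' -> if | x


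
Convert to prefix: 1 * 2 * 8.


left-to-right (same/higher precedence on left): tree is (* (* 1 2) 8)
Prefix: * * 1 2 8


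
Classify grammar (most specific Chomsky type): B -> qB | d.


Right-linear: every RHS is a terminal or a terminal followed by one nonterminal
Classification: Type 3 (Regular)


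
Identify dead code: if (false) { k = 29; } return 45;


condition is constant false, so the whole block is unreachable
Dead: 'if (false) { k = 29; }'


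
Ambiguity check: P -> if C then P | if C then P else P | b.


dangling else: 'if C then if C then b else b' parses two ways
Ambiguous


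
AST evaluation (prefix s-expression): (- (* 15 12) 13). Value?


Evaluate inner: (* 15 12) = 180
Evaluate root: (- 180 13) = 167
Result: 167


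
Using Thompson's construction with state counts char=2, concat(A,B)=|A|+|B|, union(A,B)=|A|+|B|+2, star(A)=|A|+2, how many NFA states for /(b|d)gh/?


Syntax tree has 4 char leaf(s), 1 union(s), 0 star(s)
chars contribute 4×2 = 8; each union adds +2; each star adds +2
Total: 8 + 2 + 0 = 10 states


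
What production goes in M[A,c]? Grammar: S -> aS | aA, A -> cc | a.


For [A, c]: 'c' ∈ FIRST(cc)
Entry: A -> cc


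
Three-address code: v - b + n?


Break into single-operator statements:
t1 = v - b
t2 = t1 + n


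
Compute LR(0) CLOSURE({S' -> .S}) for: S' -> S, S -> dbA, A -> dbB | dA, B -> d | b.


Start: S' -> .S
For each item with dot before a nonterminal B, add B -> .γ for every B-production
Closure: [S' -> .S, S -> .dbA]


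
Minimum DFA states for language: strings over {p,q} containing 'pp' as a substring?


KMP-style automaton: 2 progress states + 1 absorbing accept = 3
Minimal DFA: 3 states


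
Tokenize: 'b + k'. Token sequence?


Scan left to right, longest-match per lexeme
Tokens: ID(b), OP(+), ID(k)


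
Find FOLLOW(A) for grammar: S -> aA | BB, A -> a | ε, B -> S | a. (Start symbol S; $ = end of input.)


$ ∈ FOLLOW(S). For each A -> αBβ: add FIRST(β)\{ε} to FOLLOW(B); if β nullable, add FOLLOW(A).
FOLLOW(A) = {$, a}


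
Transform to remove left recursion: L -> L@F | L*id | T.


Left-recursive alternatives: L@F, L*id; non-recursive: T
Introduce L': L -> TL', L' -> @FL' | *idL' | ε


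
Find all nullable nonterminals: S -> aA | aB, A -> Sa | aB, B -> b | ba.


A nonterminal is nullable iff some alternative derives ε (directly, or every symbol in it is nullable)
Nullable: {}


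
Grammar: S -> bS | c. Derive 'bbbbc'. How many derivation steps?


Derivation: S => bS => bbS => bbbS => bbbbS => bbbbc
Steps: 5


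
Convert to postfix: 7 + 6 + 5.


Left to right (same or higher precedence on left)
Postfix: 7 6 + 5 +


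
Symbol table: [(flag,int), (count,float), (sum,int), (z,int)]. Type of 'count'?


Lookup 'count' → type float


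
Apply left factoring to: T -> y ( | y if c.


Common prefix: 'y'
Factored: T -> y T', T' -> ( | if c


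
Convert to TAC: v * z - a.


Break into single-operator statements:
t1 = v * z
t2 = t1 - a


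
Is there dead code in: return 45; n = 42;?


statement follows a return and is unreachable
Dead: 'n = 42'


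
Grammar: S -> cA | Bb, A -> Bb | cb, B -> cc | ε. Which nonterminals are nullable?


A nonterminal is nullable iff some alternative derives ε (directly, or every symbol in it is nullable)
Nullable: {B}


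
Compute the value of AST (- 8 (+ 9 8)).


Evaluate inner: (+ 9 8) = 17
Evaluate root: (- 8 17) = -9
Result: -9


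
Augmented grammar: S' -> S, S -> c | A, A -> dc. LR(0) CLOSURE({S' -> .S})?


Start: S' -> .S
For each item with dot before a nonterminal B, add B -> .γ for every B-production
Closure: [S' -> .S, S -> .c, S -> .A, A -> .dc]


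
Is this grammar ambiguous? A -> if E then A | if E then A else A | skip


dangling else: 'if E then if E then skip else skip' parses two ways
Ambiguous


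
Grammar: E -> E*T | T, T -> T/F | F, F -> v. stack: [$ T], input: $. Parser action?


lookahead ∉ {/} so T won't extend; reduce E -> T
Action: reduce (E -> T)


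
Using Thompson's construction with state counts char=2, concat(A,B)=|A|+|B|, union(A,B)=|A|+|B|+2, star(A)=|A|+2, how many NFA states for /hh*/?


Syntax tree has 2 char leaf(s), 0 union(s), 1 star(s)
chars contribute 2×2 = 4; each union adds +2; each star adds +2
Total: 4 + 0 + 2 = 6 states


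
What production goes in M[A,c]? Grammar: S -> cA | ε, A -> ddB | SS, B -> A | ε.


For [A, c]: 'c' ∈ FIRST(SS)
Entry: A -> SS


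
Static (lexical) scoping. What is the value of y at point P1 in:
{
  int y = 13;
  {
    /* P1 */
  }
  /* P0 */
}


P1's block does not declare y; resolves to the enclosing declaration at depth 0
y = 13


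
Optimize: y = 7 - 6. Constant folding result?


7 - 6 = 1 at compile time
Optimized: y = 1


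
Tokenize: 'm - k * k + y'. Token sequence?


Scan left to right, longest-match per lexeme
Tokens: ID(m), OP(-), ID(k), OP(*), ID(k), OP(+), ID(y)


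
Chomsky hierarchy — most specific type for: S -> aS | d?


Right-linear: every RHS is a terminal or a terminal followed by one nonterminal
Classification: Type 3 (Regular)


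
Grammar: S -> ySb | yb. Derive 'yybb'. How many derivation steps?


Derivation: S => ySb => yybb
Steps: 2


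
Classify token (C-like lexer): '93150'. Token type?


Pattern: digits only
Type: INTEGER_LITERAL


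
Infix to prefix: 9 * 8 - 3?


left-to-right (same/higher precedence on left): tree is (- (* 9 8) 3)
Prefix: - * 9 8 3


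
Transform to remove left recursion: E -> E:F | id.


Left-recursive alternatives: E:F; non-recursive: id
Introduce E': E -> idE', E' -> :FE' | ε


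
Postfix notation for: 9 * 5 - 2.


Left to right (same or higher precedence on left)
Postfix: 9 5 * 2 -


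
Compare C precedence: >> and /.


'/' is multiplicative (level 10); '>>' is shift (level 8)
Higher level binds tighter
'/' has higher precedence than '>>'


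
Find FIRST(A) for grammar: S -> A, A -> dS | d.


Per alternative of A: FIRST(dS) = {d}; FIRST(d) = {d}
FIRST(A) = {d}


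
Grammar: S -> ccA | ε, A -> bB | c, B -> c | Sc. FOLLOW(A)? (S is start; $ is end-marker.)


$ ∈ FOLLOW(S). For each A -> αBβ: add FIRST(β)\{ε} to FOLLOW(B); if β nullable, add FOLLOW(A).
FOLLOW(A) = {$, c}


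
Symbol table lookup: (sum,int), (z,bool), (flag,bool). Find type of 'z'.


Lookup 'z' → type bool


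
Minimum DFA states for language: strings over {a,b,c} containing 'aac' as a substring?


KMP-style automaton: 3 progress states + 1 absorbing accept = 4
Minimal DFA: 4 states


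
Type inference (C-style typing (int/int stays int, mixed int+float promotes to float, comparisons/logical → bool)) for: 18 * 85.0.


Operand types: int * float
Rule: mixed int/float promotes to float; int/int stays int
Result type: float


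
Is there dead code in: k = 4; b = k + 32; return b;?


k is read by b's definition; b is returned
No dead code


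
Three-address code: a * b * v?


Break into single-operator statements:
t1 = a * b
t2 = t1 * v


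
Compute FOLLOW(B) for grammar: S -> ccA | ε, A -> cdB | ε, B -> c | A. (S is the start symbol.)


$ ∈ FOLLOW(S). For each A -> αBβ: add FIRST(β)\{ε} to FOLLOW(B); if β nullable, add FOLLOW(A).
FOLLOW(B) = {$}


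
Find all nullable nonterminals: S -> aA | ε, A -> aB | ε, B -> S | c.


A nonterminal is nullable iff some alternative derives ε (directly, or every symbol in it is nullable)
Nullable: {A, B, S}


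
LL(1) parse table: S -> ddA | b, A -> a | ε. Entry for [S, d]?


For [S, d]: 'd' ∈ FIRST(ddA)
Entry: S -> ddA


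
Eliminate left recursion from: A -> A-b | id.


Left-recursive alternatives: A-b; non-recursive: id
Introduce A': A -> idA', A' -> -bA' | ε


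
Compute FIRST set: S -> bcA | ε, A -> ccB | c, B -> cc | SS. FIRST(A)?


Per alternative of A: FIRST(ccB) = {c}; FIRST(c) = {c}
FIRST(A) = {c}


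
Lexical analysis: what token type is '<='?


Pattern: operator symbol
Type: OPERATOR


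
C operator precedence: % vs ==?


'%' is multiplicative (level 10); '==' is equality (level 6)
Higher level binds tighter
'%' has higher precedence than '=='


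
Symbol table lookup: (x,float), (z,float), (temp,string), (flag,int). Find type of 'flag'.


Lookup 'flag' → type int


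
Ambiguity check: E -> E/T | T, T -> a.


precedence layered via separate nonterminal T: deterministic
Unambiguous


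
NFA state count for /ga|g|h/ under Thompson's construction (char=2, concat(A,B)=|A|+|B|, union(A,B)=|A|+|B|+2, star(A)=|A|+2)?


Syntax tree has 4 char leaf(s), 2 union(s), 0 star(s)
chars contribute 4×2 = 8; each union adds +2; each star adds +2
Total: 8 + 4 + 0 = 12 states


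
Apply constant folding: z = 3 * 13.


3 * 13 = 39 at compile time
Optimized: z = 39


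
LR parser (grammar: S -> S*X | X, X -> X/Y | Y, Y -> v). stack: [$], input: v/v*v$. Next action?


no handle on stack; shift 'v'
Action: shift


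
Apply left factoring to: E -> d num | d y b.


Common prefix: 'd'
Factored: E -> d E', E' -> num | y b


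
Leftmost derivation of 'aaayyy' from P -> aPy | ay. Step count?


Derivation: P => aPy => aaPyy => aaayyy
Steps: 3


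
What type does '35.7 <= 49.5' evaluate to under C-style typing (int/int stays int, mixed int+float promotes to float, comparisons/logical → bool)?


Operand types: float <= float
Rule: comparison yields bool
Result type: bool


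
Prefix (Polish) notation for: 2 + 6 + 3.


left-to-right (same/higher precedence on left): tree is (+ (+ 2 6) 3)
Prefix: + + 2 6 3


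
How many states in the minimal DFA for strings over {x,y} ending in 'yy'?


Track the longest suffix of input matching a prefix of 'yy': 3 classes (prefixes of length 0..2)
Minimal DFA: 3 states


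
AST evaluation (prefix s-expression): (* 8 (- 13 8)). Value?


Evaluate inner: (- 13 8) = 5
Evaluate root: (* 8 5) = 40
Result: 40
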